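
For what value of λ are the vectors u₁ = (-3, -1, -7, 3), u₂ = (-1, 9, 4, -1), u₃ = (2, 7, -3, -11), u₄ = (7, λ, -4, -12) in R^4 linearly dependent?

The set is linearly dependent precisely when det[u₁; u₂; u₃; u₄] = 0.
The determinant works out to 217*λ + 2170.
This vanishes exactly when λ = -10.

λ = -10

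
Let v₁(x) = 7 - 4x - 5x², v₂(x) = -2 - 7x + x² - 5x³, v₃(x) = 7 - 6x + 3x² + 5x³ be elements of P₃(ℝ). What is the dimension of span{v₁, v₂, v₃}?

Pass to coordinate vectors with respect to the basis {1, x, …, x³}.
Apply Gaussian elimination to the matrix whose rows are v₁, v₂, v₃.
Reduction leaves 3 leading entries, giving rank 3.

3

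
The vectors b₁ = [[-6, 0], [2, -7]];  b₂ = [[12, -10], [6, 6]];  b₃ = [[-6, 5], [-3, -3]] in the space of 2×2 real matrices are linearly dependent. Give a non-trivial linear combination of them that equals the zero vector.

Take coordinates with respect to {E₁₁, E₁₂, E₂₁, E₂₂}.
Set up α₁b₁ + … + α₃b₃ = 0 and solve the homogeneous system.
One solution (up to scaling) is (0, 1, 2).

b₂ + 2b₃ = 0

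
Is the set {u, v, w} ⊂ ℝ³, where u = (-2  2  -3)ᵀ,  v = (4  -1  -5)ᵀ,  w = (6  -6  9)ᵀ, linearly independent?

linearly dependent

One vector is a scalar multiple of another, so the set is dependent.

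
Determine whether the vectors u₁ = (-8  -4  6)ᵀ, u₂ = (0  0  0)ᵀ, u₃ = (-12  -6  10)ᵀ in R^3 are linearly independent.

linearly dependent

One of the vectors is the zero vector, so the set is linearly dependent.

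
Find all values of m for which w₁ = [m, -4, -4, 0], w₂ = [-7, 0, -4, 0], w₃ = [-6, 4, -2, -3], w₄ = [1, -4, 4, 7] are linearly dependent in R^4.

Place the vectors as rows of a 4×4 matrix; dependence ⇔ determinant zero.
The determinant works out to 64*m - 120.
This vanishes exactly when m = 15/8.

m = 15/8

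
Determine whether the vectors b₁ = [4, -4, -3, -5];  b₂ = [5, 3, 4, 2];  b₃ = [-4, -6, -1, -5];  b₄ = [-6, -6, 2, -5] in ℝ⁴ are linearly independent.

Form the 4×4 matrix with these as columns; its determinant is -114.
A nonzero determinant means the columns are linearly independent.

linearly independent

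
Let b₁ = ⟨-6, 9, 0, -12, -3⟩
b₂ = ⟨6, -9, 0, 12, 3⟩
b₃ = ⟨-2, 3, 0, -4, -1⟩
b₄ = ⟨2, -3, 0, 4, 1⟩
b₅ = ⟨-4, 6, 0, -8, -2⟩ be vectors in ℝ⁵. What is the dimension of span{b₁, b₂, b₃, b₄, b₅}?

Apply Gaussian elimination to the matrix whose rows are b₁, b₂, b₃, b₄, b₅.
Reduction leaves 1 leading entry, giving rank 1.

1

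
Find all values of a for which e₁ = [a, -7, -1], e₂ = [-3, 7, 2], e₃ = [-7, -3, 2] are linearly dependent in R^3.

a = 1/10

Dependence holds iff the 3×3 matrix [e₁ e₂ e₃] is singular.
Expanding, det = 20*a - 2.
Solving 20*a - 2 = 0 yields a = 1/10.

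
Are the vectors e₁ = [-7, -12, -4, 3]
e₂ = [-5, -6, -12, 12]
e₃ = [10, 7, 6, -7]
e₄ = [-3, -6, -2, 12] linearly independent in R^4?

Form the 4×4 matrix with these as columns; its determinant is 6846.
A nonzero determinant means the columns are linearly independent.

linearly independent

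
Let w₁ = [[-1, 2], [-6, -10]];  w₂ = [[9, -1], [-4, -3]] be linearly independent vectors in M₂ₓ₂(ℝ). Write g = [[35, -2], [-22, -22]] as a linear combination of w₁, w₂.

Take coordinate vectors relative to {E₁₁, E₁₂, E₂₁, E₂₂}.
Solve the system with w₁, w₂ as columns and g as the right-hand side.
Back-substitution yields (a₁, a₂) = (1, 4).

g = w₁ + 4w₂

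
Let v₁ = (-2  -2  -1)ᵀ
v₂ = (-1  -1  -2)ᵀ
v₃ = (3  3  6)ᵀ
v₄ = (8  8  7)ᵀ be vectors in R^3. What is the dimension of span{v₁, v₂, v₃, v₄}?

Form the matrix with v₁, v₂, v₃, v₄ as columns and reduce.
Reduction leaves 2 leading entries, giving rank 2.
(With 4 elements in a 3-dimensional space the rank is at most 3.)

2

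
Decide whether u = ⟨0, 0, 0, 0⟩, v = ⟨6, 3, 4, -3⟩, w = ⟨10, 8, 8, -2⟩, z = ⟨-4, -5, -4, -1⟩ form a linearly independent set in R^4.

One of the vectors is the zero vector, so the set is linearly dependent.

linearly dependent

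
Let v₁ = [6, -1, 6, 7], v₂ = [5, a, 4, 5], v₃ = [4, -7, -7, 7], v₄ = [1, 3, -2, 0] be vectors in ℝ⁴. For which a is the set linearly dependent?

Place the vectors as rows of a 4×4 matrix; dependence ⇔ determinant zero.
Cofactor expansion gives det = 119*a - 170.
Solving 119*a - 170 = 0 yields a = 10/7.

a = 10/7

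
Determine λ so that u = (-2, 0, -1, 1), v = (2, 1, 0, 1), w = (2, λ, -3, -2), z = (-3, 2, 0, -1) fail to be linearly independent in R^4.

The vectors are dependent exactly when the determinant of the matrix with rows u, v, w, z vanishes.
Expanding, det = -λ - 59.
This vanishes exactly when λ = -59.

λ = -59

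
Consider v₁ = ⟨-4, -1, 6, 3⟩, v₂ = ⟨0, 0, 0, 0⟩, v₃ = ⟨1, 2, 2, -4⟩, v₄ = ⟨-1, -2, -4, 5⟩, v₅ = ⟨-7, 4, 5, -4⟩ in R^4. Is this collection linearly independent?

There are 5 vectors in a 4-dimensional space, so they cannot be linearly independent.

linearly dependent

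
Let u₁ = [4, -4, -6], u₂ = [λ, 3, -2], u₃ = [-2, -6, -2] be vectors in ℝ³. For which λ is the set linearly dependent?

The vectors are dependent exactly when the determinant of the matrix with rows u₁, u₂, u₃ vanishes.
Expanding, det = 28*λ - 124.
Solving 28*λ - 124 = 0 yields λ = 31/7.

λ = 31/7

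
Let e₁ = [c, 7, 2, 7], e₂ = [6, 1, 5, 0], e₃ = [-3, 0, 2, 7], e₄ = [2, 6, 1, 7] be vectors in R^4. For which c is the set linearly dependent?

c = 4

Place the vectors as rows of a 4×4 matrix; dependence ⇔ determinant zero.
The determinant works out to 217*c - 868.
Setting this to zero gives c = 4.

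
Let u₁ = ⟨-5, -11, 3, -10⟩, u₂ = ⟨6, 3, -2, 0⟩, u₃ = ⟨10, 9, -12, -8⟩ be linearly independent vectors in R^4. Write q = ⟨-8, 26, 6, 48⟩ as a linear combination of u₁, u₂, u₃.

q = -4u₁ - 3u₂ - u₃

Since u₁, u₂, u₃ are independent, the coefficients expressing q are uniquely determined by a linear system.
Row-reducing the augmented matrix gives the unique coefficients (c₁, c₂, c₃) = (-4, -3, -1).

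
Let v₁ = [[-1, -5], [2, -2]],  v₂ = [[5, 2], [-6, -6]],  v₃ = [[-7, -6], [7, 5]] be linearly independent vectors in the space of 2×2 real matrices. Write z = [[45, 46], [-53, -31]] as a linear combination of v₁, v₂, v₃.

z = -4v₁ + 4v₂ - 3v₃

Take coordinate vectors relative to {E₁₁, E₁₂, E₂₁, E₂₂}.
Since v₁, v₂, v₃ are independent, the coefficients expressing z are uniquely determined by a linear system.
Row-reducing the augmented matrix gives the unique coefficients (a₁, a₂, a₃) = (-4, 4, -3).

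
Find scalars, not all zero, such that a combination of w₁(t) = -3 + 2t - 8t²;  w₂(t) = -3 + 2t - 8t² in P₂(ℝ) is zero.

w₁ - w₂ = 0

Pass to coordinate vectors relative to the basis {1, t, t²}.
Row-reduce the matrix with w₁, w₂ as columns; the null space gives the coefficients.
A generator of the null space is (1, -1).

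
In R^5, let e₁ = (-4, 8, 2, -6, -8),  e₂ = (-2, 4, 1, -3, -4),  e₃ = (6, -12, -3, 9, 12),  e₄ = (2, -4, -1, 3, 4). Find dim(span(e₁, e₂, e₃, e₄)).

1

Row-reduce the 4×5 matrix with these as rows.
There is 1 pivot column, so rank = 1.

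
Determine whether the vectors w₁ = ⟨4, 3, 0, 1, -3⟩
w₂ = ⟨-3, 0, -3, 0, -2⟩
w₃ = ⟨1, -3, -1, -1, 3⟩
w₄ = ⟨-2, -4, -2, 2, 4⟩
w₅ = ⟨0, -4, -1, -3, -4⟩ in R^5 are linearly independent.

linearly independent

Row-reduce the matrix whose columns are w₁, w₂, w₃, w₄, w₅.
The reduction yields 5 nonzero rows, so the rank is 5.
Since rank = 5 (the number of vectors), the set is linearly independent.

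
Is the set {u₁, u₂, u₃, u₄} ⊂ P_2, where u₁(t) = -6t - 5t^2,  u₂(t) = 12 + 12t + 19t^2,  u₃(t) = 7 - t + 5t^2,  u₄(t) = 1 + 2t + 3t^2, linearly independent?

linearly dependent

Take coordinates with respect to the standard basis {1, t, t^2}.
There are 4 vectors in a 3-dimensional space, so they cannot be linearly independent.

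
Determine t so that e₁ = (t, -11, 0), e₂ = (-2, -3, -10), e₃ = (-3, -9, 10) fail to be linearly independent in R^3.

The vectors are dependent exactly when the determinant of the matrix with rows e₁, e₂, e₃ vanishes.
Expanding, det = -120*t - 550.
This vanishes exactly when t = -55/12.

t = -55/12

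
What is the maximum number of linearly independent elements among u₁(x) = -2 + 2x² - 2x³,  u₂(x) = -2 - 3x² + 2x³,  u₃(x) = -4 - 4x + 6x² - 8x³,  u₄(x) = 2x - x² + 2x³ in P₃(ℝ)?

3

Pass to coordinate vectors with respect to the basis {1, x, …, x³}.
Row-reduce the 4×4 matrix with these as rows.
Exactly 3 pivots survive; hence the rank is 3.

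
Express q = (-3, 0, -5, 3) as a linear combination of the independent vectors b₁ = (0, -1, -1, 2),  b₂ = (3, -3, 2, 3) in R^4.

q = 3b₁ - b₂

Write q = c₁b₁ + c₂b₂ and equate components.
The system has the unique solution (c₁, c₂) = (3, -1).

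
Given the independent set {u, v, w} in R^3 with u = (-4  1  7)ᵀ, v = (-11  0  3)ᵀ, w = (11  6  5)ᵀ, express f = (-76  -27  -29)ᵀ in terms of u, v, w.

f = -3u + 4v - 4w

Since u, v, w are independent, the coefficients expressing f are uniquely determined by a linear system.
The system has the unique solution (a₁, a₂, a₃) = (-3, 4, -4).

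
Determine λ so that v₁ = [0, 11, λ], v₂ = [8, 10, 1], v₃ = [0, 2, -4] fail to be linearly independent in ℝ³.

The set is linearly dependent precisely when det[v₁; v₂; v₃] = 0.
The determinant works out to 16*λ + 352.
Setting this to zero gives λ = -22.

λ = -22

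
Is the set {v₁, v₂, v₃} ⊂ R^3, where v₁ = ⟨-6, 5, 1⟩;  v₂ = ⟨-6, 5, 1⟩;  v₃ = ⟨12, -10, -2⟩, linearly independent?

linearly dependent

Place the vectors as rows of a 3×3 matrix and reduce to echelon form.
The reduction yields 1 nonzero row, so the rank is 1.
Since rank 1 < 3, the set is linearly dependent.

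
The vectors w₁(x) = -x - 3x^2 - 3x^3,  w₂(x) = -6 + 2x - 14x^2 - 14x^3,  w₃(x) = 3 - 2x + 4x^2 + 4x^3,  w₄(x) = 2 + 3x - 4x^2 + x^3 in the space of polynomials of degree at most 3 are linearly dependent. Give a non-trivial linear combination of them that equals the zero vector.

Write each element as a vector in ℝ⁴ using {1, x, …, x^3}.
Row-reduce the matrix with w₁, w₂, w₃, w₄ as columns; the null space gives the coefficients.
A generator of the null space is (2, -1, -2, 0).

2w₁ - w₂ - 2w₃ = 0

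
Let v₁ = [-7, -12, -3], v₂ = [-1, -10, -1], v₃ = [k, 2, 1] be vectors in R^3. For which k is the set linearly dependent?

k = 25/9

The vectors are dependent exactly when the determinant of the matrix with rows v₁, v₂, v₃ vanishes.
Cofactor expansion gives det = 50 - 18*k.
This vanishes exactly when k = 25/9.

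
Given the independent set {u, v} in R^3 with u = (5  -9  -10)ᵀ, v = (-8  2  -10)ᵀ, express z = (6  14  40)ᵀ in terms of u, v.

z = -2u - 2v

Since u, v are independent, the coefficients expressing z are uniquely determined by a linear system.
Back-substitution yields (a₁, a₂) = (-2, -2).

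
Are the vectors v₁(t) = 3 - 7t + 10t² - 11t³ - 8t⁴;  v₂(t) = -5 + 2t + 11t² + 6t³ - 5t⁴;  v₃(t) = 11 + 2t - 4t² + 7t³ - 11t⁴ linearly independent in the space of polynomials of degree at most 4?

linearly independent

Write each element as a coordinate vector in ℝ⁵ using {1, t, …, t⁴}.
Place the vectors as rows of a 3×5 matrix and reduce to echelon form.
The reduction yields 3 nonzero rows, so the rank is 3.
Since rank = 3 (the number of vectors), the set is linearly independent.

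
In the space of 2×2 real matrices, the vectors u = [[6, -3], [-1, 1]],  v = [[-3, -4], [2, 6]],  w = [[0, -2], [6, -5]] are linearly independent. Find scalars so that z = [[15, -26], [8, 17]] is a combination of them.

Take coordinate vectors relative to {E₁₁, E₁₂, E₂₁, E₂₂}.
Solve the system with u, v, w as columns and z as the right-hand side.
Row-reducing the augmented matrix gives the unique coefficients (α₁, α₂, α₃) = (4, 3, 1).

z = 4u + 3v + w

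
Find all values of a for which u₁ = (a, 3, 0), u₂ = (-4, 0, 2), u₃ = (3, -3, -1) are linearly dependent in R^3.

Dependence holds iff the 3×3 matrix [u₁ u₂ u₃] is singular.
Expanding, det = 6*a + 6.
Setting this to zero gives a = -1.

a = -1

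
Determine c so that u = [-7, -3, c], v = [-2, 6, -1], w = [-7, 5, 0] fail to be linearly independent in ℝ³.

c = 7/4

Place the vectors as rows of a 3×3 matrix; dependence ⇔ determinant zero.
The determinant works out to 32*c - 56.
This vanishes exactly when c = 7/4.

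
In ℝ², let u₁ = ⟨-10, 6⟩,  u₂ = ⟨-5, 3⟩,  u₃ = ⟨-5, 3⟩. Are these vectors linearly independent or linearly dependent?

There are 3 vectors in a 2-dimensional space, so they cannot be linearly independent.

linearly dependent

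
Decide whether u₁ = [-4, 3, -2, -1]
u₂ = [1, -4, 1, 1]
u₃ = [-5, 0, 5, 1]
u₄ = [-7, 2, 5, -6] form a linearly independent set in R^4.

Form the 4×4 matrix with these as columns; its determinant is -594.
A nonzero determinant means the columns are linearly independent.

linearly independent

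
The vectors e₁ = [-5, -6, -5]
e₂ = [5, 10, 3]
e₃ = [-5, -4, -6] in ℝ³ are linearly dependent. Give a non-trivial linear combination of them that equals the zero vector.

3e₁ + e₂ - 2e₃ = 0

Set up α₁e₁ + … + α₃e₃ = 0 and solve the homogeneous system.
A generator of the null space is (3, 1, -2).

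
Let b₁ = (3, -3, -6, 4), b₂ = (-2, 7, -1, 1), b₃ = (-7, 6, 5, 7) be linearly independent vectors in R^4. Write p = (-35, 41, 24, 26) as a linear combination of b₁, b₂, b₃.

p = -b₁ + 2b₂ + 4b₃

Since b₁, b₂, b₃ are independent, the coefficients expressing p are uniquely determined by a linear system.
Row-reducing the augmented matrix gives the unique coefficients (α₁, α₂, α₃) = (-1, 2, 4).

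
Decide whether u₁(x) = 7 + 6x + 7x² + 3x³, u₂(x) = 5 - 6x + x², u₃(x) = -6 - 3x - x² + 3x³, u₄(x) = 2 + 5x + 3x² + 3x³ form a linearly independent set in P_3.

Take coordinates with respect to the standard basis {1, x, …, x³}.
Place the vectors as rows of a 4×4 matrix and reduce to echelon form.
The reduction yields 4 nonzero rows, so the rank is 4.
Since rank = 4 (the number of vectors), the set is linearly independent.

linearly independent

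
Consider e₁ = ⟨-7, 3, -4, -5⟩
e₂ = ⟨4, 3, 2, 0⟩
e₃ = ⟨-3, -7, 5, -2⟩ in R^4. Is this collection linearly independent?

linearly independent

Place the vectors as rows of a 3×4 matrix and reduce to echelon form.
The reduction yields 3 nonzero rows, so the rank is 3.
Since rank = 3 (the number of vectors), the set is linearly independent.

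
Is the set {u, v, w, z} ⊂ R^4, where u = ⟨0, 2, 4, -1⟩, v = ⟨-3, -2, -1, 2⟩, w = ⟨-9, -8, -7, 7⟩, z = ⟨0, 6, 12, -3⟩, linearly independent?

linearly dependent

One vector is a scalar multiple of another, so the set is dependent.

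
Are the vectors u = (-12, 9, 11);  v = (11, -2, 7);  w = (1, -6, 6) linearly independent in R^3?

linearly independent

Form the 3×3 matrix with these as columns; its determinant is -1595.
A nonzero determinant means the columns are linearly independent.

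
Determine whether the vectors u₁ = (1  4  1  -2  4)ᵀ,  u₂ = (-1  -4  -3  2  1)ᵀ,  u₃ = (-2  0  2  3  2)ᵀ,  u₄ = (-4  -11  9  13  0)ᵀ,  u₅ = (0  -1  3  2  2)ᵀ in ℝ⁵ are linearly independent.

linearly dependent

Row-reduce the matrix whose columns are u₁, u₂, u₃, u₄, u₅.
The reduction yields 4 nonzero rows, so the rank is 4.
Since rank 4 < 5, the set is linearly dependent.
Indeed 2u₁ - u₃ + u₄ - 3u₅ = 0.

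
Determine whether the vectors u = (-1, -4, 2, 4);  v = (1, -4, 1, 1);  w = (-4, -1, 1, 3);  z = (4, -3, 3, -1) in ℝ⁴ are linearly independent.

linearly independent

The matrix [u|v|w|z] has determinant 78.
A nonzero determinant means the columns are linearly independent.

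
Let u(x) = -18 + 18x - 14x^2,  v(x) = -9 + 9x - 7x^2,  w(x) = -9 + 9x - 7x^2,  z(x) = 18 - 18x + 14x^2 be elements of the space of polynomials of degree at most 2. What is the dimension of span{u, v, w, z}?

dim = 1

Use coordinates relative to {1, x, x^2}.
Form the matrix with u, v, w, z as columns and reduce.
The echelon form has 1 nonzero row, so the rank is 1.
(With 4 elements in a 3-dimensional space the rank is at most 3.)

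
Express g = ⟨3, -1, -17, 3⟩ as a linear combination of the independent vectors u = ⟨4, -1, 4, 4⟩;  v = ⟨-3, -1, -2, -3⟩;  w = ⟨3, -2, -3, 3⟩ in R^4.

Write g = α₁u + … + α₃w and equate components.
Back-substitution yields (α₁, α₂, α₃) = (-3, -2, 3).

g = -3u - 2v + 3w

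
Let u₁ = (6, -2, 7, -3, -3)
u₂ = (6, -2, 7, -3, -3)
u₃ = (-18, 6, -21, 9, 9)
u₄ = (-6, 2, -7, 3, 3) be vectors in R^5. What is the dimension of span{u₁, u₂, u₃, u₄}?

dim = 1

Put the 5×4 matrix [u₁|u₂|u₃|u₄] into echelon form.
Exactly 1 pivot survives; hence the rank is 1.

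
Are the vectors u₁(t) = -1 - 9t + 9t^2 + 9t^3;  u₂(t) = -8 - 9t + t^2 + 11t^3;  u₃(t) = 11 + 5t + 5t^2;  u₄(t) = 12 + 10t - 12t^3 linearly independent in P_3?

linearly independent

Take coordinates with respect to the standard basis {1, t, …, t^3}.
Form the 4×4 matrix with these as columns; its determinant is -1094.
A nonzero determinant means the columns are linearly independent.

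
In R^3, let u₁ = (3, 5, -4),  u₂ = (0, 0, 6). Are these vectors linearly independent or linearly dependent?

linearly independent

Row-reduce the matrix whose columns are u₁, u₂.
The reduction yields 2 nonzero rows, so the rank is 2.
Since rank = 2 (the number of vectors), the set is linearly independent.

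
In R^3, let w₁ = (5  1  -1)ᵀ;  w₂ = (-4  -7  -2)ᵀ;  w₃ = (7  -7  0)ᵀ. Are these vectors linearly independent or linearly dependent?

Form the 3×3 matrix with these as columns; its determinant is -161.
A nonzero determinant means the columns are linearly independent.

linearly independent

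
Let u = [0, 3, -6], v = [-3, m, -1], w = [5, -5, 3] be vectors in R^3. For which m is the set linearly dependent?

m = 13/5

The set is linearly dependent precisely when det[u; v; w] = 0.
Expanding, det = 30*m - 78.
Solving 30*m - 78 = 0 yields m = 13/5.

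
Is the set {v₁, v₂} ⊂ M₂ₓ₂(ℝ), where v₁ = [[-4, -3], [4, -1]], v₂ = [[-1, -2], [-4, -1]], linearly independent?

linearly independent

Write each element as a coordinate vector in ℝ⁴ using {E₁₁, E₁₂, E₂₁, E₂₂}.
Place the vectors as rows of a 2×4 matrix and reduce to echelon form.
The reduction yields 2 nonzero rows, so the rank is 2.
Since rank = 2 (the number of vectors), the set is linearly independent.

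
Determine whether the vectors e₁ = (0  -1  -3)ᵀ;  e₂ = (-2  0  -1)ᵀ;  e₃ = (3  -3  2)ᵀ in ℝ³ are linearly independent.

Row-reduce the matrix whose columns are e₁, e₂, e₃.
The reduction yields 3 nonzero rows, so the rank is 3.
Since rank = 3 (the number of vectors), the set is linearly independent.

linearly independent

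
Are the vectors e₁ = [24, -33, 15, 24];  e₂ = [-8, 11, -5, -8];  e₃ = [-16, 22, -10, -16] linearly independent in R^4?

One vector is a scalar multiple of another, so the set is dependent.

linearly dependent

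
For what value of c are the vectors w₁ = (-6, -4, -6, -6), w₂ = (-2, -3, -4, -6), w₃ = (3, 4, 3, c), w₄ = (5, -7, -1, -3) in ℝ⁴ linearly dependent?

c = 3/2

The vectors are dependent exactly when the determinant of the matrix with rows w₁, w₂, w₃, w₄ vanishes.
Expanding, det = 96 - 64*c.
Solving 96 - 64*c = 0 yields c = 3/2.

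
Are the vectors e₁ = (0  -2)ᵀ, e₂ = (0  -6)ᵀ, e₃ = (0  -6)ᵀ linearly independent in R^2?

There are 3 vectors in a 2-dimensional space, so they cannot be linearly independent.

linearly dependent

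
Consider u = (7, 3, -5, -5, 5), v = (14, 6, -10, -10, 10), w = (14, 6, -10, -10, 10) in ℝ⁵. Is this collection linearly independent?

linearly dependent

Row-reduce the matrix whose columns are u, v, w.
The reduction yields 1 nonzero row, so the rank is 1.
Since rank 1 < 3, the set is linearly dependent.
Indeed 2u - v = 0.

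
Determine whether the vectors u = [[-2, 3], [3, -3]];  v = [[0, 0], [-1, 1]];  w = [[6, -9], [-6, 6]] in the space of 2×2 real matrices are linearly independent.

Take coordinates with respect to the standard basis {E₁₁, E₁₂, E₂₁, E₂₂}.
Place the vectors as rows of a 3×4 matrix and reduce to echelon form.
The reduction yields 2 nonzero rows, so the rank is 2.
Since rank 2 < 3, the set is linearly dependent.

linearly dependent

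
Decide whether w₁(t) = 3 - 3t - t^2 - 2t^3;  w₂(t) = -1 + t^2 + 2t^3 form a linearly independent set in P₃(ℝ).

linearly independent

Write each element as a coordinate vector in ℝ⁴ using {1, t, …, t^3}.
Place the vectors as rows of a 2×4 matrix and reduce to echelon form.
The reduction yields 2 nonzero rows, so the rank is 2.
Since rank = 2 (the number of vectors), the set is linearly independent.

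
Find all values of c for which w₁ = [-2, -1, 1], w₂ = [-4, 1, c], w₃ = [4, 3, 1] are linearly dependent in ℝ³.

c = 11

The vectors are dependent exactly when the determinant of the matrix with rows w₁, w₂, w₃ vanishes.
Expanding, det = 2*c - 22.
Setting this to zero gives c = 11.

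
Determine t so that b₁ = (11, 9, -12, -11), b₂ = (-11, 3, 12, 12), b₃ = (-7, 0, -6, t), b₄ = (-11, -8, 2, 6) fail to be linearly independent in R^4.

t = 6/11

The set is linearly dependent precisely when det[b₁; b₂; b₃; b₄] = 0.
The determinant works out to 1320*t - 720.
Setting this to zero gives t = 6/11.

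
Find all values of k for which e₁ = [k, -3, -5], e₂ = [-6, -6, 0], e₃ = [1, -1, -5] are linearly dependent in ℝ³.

k = -1

The set is linearly dependent precisely when det[e₁; e₂; e₃] = 0.
Expanding, det = 30*k + 30.
Setting this to zero gives k = -1.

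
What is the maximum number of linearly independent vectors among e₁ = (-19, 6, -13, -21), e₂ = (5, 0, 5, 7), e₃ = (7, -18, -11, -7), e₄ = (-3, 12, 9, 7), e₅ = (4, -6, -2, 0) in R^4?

Form the matrix with e₁, e₂, e₃, e₄, e₅ as columns and reduce.
Exactly 2 pivots survive; hence the rank is 2.
(With 5 elements in a 4-dimensional space the rank is at most 4.)

2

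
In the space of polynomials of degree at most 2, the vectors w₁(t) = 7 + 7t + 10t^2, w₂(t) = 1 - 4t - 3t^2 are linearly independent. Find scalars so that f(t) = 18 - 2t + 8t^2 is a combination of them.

f = 2w₁ + 4w₂

Work in coordinates with respect to the standard basis {1, t, t^2}.
Since w₁, w₂ are independent, the coefficients expressing f are uniquely determined by a linear system.
Back-substitution yields (a₁, a₂) = (2, 4).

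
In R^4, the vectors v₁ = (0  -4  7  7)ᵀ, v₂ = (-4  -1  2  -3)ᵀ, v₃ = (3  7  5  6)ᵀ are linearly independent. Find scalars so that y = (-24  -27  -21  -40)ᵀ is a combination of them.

y = -v₁ + 3v₂ - 4v₃

Since v₁, v₂, v₃ are independent, the coefficients expressing y are uniquely determined by a linear system.
Row-reducing the augmented matrix gives the unique coefficients (c₁, c₂, c₃) = (-1, 3, -4).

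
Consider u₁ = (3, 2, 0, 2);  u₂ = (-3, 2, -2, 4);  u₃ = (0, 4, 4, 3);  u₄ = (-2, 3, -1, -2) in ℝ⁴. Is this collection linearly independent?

Row-reduce the matrix whose columns are u₁, u₂, u₃, u₄.
The reduction yields 4 nonzero rows, so the rank is 4.
Since rank = 4 (the number of vectors), the set is linearly independent.

linearly independent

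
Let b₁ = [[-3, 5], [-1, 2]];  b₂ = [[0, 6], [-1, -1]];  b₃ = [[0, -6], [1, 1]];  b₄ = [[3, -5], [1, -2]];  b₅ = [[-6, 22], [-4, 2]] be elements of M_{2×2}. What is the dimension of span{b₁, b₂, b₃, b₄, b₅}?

2

Pass to coordinate vectors with respect to the basis {E₁₁, E₁₂, E₂₁, E₂₂}.
Form the matrix with b₁, b₂, b₃, b₄, b₅ as columns and reduce.
There are 2 pivot columns, so rank = 2.
(With 5 elements in a 4-dimensional space the rank is at most 4.)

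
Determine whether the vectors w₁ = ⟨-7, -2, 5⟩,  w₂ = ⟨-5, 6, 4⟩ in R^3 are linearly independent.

linearly independent

Place the vectors as rows of a 2×3 matrix and reduce to echelon form.
The reduction yields 2 nonzero rows, so the rank is 2.
Since rank = 2 (the number of vectors), the set is linearly independent.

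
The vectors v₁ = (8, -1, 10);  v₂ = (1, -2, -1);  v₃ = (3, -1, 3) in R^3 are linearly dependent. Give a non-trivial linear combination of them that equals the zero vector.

v₁ + v₂ - 3v₃ = 0

Set up α₁v₁ + … + α₃v₃ = 0 and solve the homogeneous system.
A generator of the null space is (1, 1, -3).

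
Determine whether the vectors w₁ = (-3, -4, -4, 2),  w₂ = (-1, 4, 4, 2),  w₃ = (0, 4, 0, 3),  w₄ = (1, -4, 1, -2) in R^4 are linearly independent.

Form the 4×4 matrix with these as columns; its determinant is 160.
A nonzero determinant means the columns are linearly independent.

linearly independent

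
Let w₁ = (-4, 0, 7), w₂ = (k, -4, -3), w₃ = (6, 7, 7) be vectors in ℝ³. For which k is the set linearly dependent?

Place the vectors as rows of a 3×3 matrix; dependence ⇔ determinant zero.
Expanding, det = 49*k + 196.
Setting this to zero gives k = -4.

k = -4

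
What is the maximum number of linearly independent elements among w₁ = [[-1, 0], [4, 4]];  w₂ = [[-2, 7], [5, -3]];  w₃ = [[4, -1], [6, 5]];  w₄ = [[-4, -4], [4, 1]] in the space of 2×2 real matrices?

Represent each element by its coordinate vector in ℝ⁴.
Put the 4×4 matrix [w₁|w₂|w₃|w₄] into echelon form.
Reduction leaves 4 leading entries, giving rank 4.

4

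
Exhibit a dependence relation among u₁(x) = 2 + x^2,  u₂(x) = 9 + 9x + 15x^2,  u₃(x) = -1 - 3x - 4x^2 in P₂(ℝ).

3u₁ - u₂ - 3u₃ = 0

Pass to coordinate vectors relative to the basis {1, x, x^2}.
Set up α₁u₁ + … + α₃u₃ = 0 and solve the homogeneous system.
One solution (up to scaling) is (3, -1, -3).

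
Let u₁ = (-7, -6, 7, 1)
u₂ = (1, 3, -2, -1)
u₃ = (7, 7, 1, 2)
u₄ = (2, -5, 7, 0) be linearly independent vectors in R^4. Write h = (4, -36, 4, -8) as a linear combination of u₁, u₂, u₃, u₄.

h = -4u₁ - 4u₂ - 4u₃ + 4u₄

Write h = α₁u₁ + … + α₄u₄ and equate components.
Row-reducing the augmented matrix gives the unique coefficients (α₁, …, α₄) = (-4, -4, -4, 4).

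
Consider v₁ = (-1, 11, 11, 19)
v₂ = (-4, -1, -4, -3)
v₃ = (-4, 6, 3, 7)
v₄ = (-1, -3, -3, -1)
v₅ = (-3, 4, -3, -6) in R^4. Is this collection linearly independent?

linearly dependent

There are 5 vectors in a 4-dimensional space, so they cannot be linearly independent.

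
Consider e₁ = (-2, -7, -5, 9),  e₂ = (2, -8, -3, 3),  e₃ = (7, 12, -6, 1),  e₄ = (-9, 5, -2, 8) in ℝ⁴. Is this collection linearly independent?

Form the 4×4 matrix with these as columns; its determinant is 969.
A nonzero determinant means the columns are linearly independent.

linearly independent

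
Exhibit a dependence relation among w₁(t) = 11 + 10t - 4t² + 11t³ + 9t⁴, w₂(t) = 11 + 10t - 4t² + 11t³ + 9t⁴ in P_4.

Write each element as a vector in ℝ⁵ using {1, t, …, t⁴}.
Set up α₁w₁ + α₂w₂ = 0 and solve the homogeneous system.
One solution (up to scaling) is (1, -1).

w₁ - w₂ = 0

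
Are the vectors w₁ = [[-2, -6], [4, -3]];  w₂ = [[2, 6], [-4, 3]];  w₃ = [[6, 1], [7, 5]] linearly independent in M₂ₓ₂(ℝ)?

linearly dependent

Write each element as a coordinate vector in ℝ⁴ using {E₁₁, E₁₂, E₂₁, E₂₂}.
Row-reduce the matrix whose columns are w₁, w₂, w₃.
The reduction yields 2 nonzero rows, so the rank is 2.
Since rank 2 < 3, the set is linearly dependent.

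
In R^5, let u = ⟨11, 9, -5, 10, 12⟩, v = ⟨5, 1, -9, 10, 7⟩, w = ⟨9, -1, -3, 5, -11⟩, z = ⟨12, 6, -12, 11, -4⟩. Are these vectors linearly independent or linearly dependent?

Row-reduce the matrix whose columns are u, v, w, z.
The reduction yields 4 nonzero rows, so the rank is 4.
Since rank = 4 (the number of vectors), the set is linearly independent.

linearly independent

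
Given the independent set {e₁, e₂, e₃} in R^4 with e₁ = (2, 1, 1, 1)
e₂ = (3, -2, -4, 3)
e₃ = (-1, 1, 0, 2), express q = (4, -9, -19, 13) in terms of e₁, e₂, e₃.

q = -3e₁ + 4e₂ + 2e₃

Since e₁, e₂, e₃ are independent, the coefficients expressing q are uniquely determined by a linear system.
Row-reducing the augmented matrix gives the unique coefficients (c₁, c₂, c₃) = (-3, 4, 2).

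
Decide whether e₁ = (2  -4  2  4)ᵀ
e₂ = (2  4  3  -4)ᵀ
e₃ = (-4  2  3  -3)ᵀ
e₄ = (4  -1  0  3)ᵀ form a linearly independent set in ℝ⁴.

Row-reduce the matrix whose columns are e₁, e₂, e₃, e₄.
The reduction yields 4 nonzero rows, so the rank is 4.
Since rank = 4 (the number of vectors), the set is linearly independent.

linearly independent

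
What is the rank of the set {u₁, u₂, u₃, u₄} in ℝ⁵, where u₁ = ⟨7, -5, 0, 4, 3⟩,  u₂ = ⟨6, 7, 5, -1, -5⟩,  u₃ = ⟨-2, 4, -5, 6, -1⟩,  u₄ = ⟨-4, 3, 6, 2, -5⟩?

Form the matrix with u₁, u₂, u₃, u₄ as columns and reduce.
Reduction leaves 4 leading entries, giving rank 4.

4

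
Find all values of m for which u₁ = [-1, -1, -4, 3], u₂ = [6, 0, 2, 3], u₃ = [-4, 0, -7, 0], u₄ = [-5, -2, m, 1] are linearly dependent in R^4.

m = 11/12

Dependence holds iff the 4×4 matrix [u₁ u₂ u₃ u₄] is singular.
The determinant works out to 11 - 12*m.
This vanishes exactly when m = 11/12.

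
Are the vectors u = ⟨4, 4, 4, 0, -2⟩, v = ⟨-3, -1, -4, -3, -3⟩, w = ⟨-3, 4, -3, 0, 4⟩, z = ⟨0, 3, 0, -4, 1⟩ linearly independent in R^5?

linearly independent

Row-reduce the matrix whose columns are u, v, w, z.
The reduction yields 4 nonzero rows, so the rank is 4.
Since rank = 4 (the number of vectors), the set is linearly independent.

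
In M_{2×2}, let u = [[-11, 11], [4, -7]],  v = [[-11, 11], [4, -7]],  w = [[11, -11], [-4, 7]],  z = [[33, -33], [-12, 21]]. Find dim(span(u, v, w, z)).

Represent each element by its coordinate vector in ℝ⁴.
Apply Gaussian elimination to the matrix whose rows are u, v, w, z.
The echelon form has 1 nonzero row, so the rank is 1.

dim = 1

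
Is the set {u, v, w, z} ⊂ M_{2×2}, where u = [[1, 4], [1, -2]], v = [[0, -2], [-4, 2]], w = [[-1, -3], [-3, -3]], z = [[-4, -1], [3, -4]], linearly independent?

linearly independent

Write each element as a coordinate vector in ℝ⁴ using {E₁₁, E₁₂, E₂₁, E₂₂}.
Row-reduce the matrix whose columns are u, v, w, z.
The reduction yields 4 nonzero rows, so the rank is 4.
Since rank = 4 (the number of vectors), the set is linearly independent.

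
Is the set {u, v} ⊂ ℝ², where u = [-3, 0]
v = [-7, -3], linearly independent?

linearly independent

Place the vectors as rows of a 2×2 matrix and reduce to echelon form.
The reduction yields 2 nonzero rows, so the rank is 2.
Since rank = 2 (the number of vectors), the set is linearly independent.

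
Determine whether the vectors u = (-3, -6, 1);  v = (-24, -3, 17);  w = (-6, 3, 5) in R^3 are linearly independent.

Row-reduce the matrix whose columns are u, v, w.
The reduction yields 2 nonzero rows, so the rank is 2.
Since rank 2 < 3, the set is linearly dependent.

linearly dependent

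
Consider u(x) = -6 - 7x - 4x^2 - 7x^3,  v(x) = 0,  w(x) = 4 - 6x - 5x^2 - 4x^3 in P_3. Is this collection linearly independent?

linearly dependent

Write each element as a coordinate vector in ℝ⁴ using {1, x, …, x^3}.
One of the vectors is the zero vector, so the set is linearly dependent.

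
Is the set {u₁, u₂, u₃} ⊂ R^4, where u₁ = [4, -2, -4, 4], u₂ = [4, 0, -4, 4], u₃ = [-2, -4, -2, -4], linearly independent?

Place the vectors as rows of a 3×4 matrix and reduce to echelon form.
The reduction yields 3 nonzero rows, so the rank is 3.
Since rank = 3 (the number of vectors), the set is linearly independent.

linearly independent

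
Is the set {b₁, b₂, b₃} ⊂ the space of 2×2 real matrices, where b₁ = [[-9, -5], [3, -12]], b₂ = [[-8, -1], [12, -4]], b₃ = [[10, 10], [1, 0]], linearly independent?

Write each element as a coordinate vector in ℝ⁴ using {E₁₁, E₁₂, E₂₁, E₂₂}.
Row-reduce the matrix whose columns are b₁, b₂, b₃.
The reduction yields 3 nonzero rows, so the rank is 3.
Since rank = 3 (the number of vectors), the set is linearly independent.

linearly independent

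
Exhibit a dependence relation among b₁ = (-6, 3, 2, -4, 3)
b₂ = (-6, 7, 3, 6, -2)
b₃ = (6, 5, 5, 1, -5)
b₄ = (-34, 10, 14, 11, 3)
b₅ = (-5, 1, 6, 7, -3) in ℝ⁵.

2b₁ + b₂ - b₃ - b₄ + 2b₅ = 0

Solve the homogeneous system with b₁, b₂, b₃, b₄, b₅ as columns by row-reducing the coefficient matrix.
A generator of the null space is (2, 1, -1, -1, 2).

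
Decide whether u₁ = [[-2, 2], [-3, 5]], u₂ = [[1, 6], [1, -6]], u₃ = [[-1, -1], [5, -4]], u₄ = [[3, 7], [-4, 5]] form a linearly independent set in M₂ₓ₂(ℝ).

linearly independent

Write each element as a coordinate vector in ℝ⁴ using {E₁₁, E₁₂, E₂₁, E₂₂}.
Place the vectors as rows of a 4×4 matrix and reduce to echelon form.
The reduction yields 4 nonzero rows, so the rank is 4.
Since rank = 4 (the number of vectors), the set is linearly independent.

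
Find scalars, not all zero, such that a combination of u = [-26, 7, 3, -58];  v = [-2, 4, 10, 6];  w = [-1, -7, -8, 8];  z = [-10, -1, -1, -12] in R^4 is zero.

u + v + 2w - 3z = 0

Set up α₁u + … + α₄z = 0 and solve the homogeneous system.
One solution (up to scaling) is (1, 1, 2, -3).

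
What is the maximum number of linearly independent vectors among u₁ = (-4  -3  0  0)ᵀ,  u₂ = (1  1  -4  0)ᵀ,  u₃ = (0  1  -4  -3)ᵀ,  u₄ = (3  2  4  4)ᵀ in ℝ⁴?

Row-reduce the 4×4 matrix with these as rows.
There are 4 pivot columns, so rank = 4.

4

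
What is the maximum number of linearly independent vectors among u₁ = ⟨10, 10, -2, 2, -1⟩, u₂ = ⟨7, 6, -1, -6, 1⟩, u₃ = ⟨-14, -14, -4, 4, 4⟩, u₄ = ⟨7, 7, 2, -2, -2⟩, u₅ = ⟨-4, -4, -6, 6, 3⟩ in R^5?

Form the matrix with u₁, u₂, u₃, u₄, u₅ as columns and reduce.
The echelon form has 3 nonzero rows, so the rank is 3.

3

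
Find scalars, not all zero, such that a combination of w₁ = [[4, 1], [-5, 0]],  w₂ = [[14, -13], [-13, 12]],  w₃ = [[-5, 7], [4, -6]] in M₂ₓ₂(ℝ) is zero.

w₁ - w₂ - 2w₃ = 0

Take coordinates with respect to {E₁₁, E₁₂, E₂₁, E₂₂}.
Set up α₁w₁ + … + α₃w₃ = 0 and solve the homogeneous system.
The free variable yields coefficients (1, -1, -2) (any nonzero multiple also works).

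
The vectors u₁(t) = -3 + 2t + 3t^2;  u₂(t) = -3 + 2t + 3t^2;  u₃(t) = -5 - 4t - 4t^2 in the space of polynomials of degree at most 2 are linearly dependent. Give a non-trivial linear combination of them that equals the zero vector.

Pass to coordinate vectors relative to the basis {1, t, t^2}.
Solve the homogeneous system with u₁, u₂, u₃ as columns by row-reducing the coefficient matrix.
A generator of the null space is (1, -1, 0).

u₁ - u₂ = 0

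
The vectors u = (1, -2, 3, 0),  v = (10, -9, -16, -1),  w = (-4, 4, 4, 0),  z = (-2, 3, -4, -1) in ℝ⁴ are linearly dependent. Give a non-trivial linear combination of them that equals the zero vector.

Set up α₁u + … + α₄z = 0 and solve the homogeneous system.
The free variable yields coefficients (0, 1, 3, -1) (any nonzero multiple also works).

v + 3w - z = 0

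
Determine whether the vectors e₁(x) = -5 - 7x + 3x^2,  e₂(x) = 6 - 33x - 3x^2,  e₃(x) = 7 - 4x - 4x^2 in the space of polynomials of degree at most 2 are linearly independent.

linearly dependent

Write each element as a coordinate vector in ℝ³ using {1, x, x^2}.
Row-reduce the matrix whose columns are e₁, e₂, e₃.
The reduction yields 2 nonzero rows, so the rank is 2.
Since rank 2 < 3, the set is linearly dependent.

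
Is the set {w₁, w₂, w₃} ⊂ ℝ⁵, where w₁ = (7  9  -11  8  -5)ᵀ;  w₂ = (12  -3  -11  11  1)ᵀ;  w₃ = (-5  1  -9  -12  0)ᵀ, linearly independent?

Row-reduce the matrix whose columns are w₁, w₂, w₃.
The reduction yields 3 nonzero rows, so the rank is 3.
Since rank = 3 (the number of vectors), the set is linearly independent.

linearly independent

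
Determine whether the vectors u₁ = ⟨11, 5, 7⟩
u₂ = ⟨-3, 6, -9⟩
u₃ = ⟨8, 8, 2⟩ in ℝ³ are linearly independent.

Place the vectors as rows of a 3×3 matrix and reduce to echelon form.
The reduction yields 3 nonzero rows, so the rank is 3.
Since rank = 3 (the number of vectors), the set is linearly independent.

linearly independent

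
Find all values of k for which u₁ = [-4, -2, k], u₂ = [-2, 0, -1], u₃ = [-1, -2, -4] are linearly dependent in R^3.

Dependence holds iff the 3×3 matrix [u₁ u₂ u₃] is singular.
Expanding, det = 4*k + 22.
This vanishes exactly when k = -11/2.

k = -11/2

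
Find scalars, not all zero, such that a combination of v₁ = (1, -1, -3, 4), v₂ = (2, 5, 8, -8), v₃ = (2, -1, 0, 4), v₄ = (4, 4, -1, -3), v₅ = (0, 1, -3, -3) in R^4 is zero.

2v₁ + v₂ - v₄ + v₅ = 0

Row-reduce the matrix with v₁, v₂, v₃, v₄, v₅ as columns; the null space gives the coefficients.
The free variable yields coefficients (2, 1, 0, -1, 1) (any nonzero multiple also works).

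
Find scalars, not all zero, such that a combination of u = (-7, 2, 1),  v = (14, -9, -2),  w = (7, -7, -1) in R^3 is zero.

Set up α₁u + … + α₃w = 0 and solve the homogeneous system.
A generator of the null space is (1, 1, -1).

u + v - w = 0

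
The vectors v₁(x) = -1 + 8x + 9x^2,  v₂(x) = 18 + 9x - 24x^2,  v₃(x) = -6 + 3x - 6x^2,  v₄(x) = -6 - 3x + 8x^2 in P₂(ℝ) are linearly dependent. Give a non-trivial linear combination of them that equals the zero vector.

v₂ + 3v₄ = 0

Pass to coordinate vectors relative to the basis {1, x, x^2}.
Write the vectors as columns of a matrix and find a nonzero vector in its null space.
A generator of the null space is (0, 1, 0, 3).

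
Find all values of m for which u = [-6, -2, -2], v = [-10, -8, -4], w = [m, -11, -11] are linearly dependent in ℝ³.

m = -33

Dependence holds iff the 3×3 matrix [u v w] is singular.
The determinant works out to -8*m - 264.
Solving -8*m - 264 = 0 yields m = -33.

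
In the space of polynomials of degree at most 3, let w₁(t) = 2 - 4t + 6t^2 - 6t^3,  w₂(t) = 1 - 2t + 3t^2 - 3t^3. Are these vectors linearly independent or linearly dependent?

Write each element as a coordinate vector in ℝ⁴ using {1, t, …, t^3}.
One vector is a scalar multiple of another, so the set is dependent.

linearly dependent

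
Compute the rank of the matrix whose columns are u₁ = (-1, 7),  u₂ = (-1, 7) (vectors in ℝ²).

1

Apply Gaussian elimination to the matrix whose rows are u₁, u₂.
Reduction leaves 1 leading entry, giving rank 1.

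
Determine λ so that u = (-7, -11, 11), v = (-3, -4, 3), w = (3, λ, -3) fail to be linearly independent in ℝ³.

Place the vectors as rows of a 3×3 matrix; dependence ⇔ determinant zero.
The determinant works out to 48 - 12*λ.
This vanishes exactly when λ = 4.

λ = 4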